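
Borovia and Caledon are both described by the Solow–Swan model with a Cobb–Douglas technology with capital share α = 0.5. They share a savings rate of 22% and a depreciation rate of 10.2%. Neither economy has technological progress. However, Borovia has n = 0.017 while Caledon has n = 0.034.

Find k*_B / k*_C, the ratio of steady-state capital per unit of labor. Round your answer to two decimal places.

ratio ≈ 1.31

Steady-state k* = [s/(n + δ)]^(1/(1−α)), so the ratio is [ (s_B/(n + δ)_B) / (s_C/(n + δ)_C) ]^2.
s_B/(n + δ)_B = 0.22/0.119 = 1.8487; s_C/(n + δ)_C = 0.22/0.136 = 1.6176.
Ratio = (1.8487/1.6176)^2 = 1.1429^2 ≈ 1.3062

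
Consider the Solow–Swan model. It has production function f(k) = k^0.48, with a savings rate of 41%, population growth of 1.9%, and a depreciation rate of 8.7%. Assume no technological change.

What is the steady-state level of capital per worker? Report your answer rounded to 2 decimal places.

k* = 13.48

Steady state requires s·f(k) = (n + δ)·k, i.e. s·k^α = (n + δ)·k.
Dividing both sides by k: k^(1−α) = s / (n + δ).
k^0.52 = 0.41 / (0.019 + 0.087) = 0.41 / 0.106 = 3.8679
k* = 3.8679^(1/0.52) ≈ 13.4822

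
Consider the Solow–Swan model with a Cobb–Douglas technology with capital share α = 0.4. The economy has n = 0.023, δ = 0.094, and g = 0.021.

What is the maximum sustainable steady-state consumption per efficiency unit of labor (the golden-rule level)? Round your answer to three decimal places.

At the golden rule, f'(k) = n + g + δ, so α·k^(α−1) = n + g + δ and k_gold = (α/(n + g + δ))^(1/(1−α)).
k_gold = (0.4/0.138)^(1/0.6) = 2.8986^1.6667 ≈ 5.8929
c_gold = f(k_gold) − (n + g + δ)·k_gold = 2.0330 − 0.138×5.8929 ≈ 1.2198

c_gold ≈ 1.220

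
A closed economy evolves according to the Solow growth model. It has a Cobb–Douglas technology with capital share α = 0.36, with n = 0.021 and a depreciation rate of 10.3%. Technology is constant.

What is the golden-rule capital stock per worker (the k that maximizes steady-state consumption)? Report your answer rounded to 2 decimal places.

k_gold ≈ 5.29

The golden rule sets f'(k) = n + δ, i.e. α·k^(α−1) = n + δ.
So k^(1−α) = α / (n + δ) = 0.36 / 0.124 = 2.9032.
k_gold = 2.9032^(1/0.64) ≈ 5.2874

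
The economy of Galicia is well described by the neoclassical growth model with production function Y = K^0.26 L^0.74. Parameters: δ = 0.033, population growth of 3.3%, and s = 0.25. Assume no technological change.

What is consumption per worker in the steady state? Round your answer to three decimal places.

In steady state, investment equals break-even investment: s·k^α = (n + δ)·k.
Rearranging, k^(1−α) = s / (n + δ).
k^0.74 = 0.25 / (0.033 + 0.033) = 0.25 / 0.066 = 3.7879
k* = 3.7879^(1/0.74) ≈ 6.0481
y* = (k*)^α = 6.0481^0.26 ≈ 1.5967
c* = (1 − s)·y* = (1 − 0.25) × 1.5967 ≈ 1.1975

c* ≈ 1.198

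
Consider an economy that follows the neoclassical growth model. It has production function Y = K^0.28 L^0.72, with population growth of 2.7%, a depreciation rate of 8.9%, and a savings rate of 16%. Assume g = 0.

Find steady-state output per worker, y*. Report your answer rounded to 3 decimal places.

In steady state, investment equals break-even investment: s·k^α = (n + δ)·k.
Dividing both sides by k: k^(1−α) = s / (n + δ).
k^0.72 = 0.16 / (0.027 + 0.089) = 0.16 / 0.116 = 1.3793
k* = 1.3793^(1/0.72) ≈ 1.5630
y* = (k*)^α = 1.5630^0.28 ≈ 1.1332

y* = 1.133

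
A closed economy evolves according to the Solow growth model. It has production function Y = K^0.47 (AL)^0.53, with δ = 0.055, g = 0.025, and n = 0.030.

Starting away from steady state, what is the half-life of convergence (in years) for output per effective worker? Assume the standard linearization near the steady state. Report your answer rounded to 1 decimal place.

Near the steady state the convergence rate is λ = (1 − α)(n + g + δ).
λ = (1 − 0.47) × 0.110 = 0.53 × 0.110 = 0.0583
Half-life = ln 2 / λ = 0.6931 / 0.0583 ≈ 11.89 years

about 11.9 years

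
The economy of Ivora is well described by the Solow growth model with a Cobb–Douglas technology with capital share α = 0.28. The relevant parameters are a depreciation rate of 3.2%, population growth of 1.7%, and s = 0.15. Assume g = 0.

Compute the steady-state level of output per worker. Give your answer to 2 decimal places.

y* ≈ 1.55

Steady state requires s·f(k) = (n + δ)·k, i.e. s·k^α = (n + δ)·k.
Dividing both sides by k: k^(1−α) = s / (n + δ).
k^0.72 = 0.15 / (0.017 + 0.032) = 0.15 / 0.049 = 3.0612
k* = 3.0612^(1/0.72) ≈ 4.7299
y* = (k*)^α = 4.7299^0.28 ≈ 1.5451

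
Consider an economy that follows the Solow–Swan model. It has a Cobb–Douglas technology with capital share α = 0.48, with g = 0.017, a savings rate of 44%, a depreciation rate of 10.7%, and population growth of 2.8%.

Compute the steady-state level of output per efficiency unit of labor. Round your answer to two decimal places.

y* ≈ 2.67

At the steady state, Δk = 0, so s·k^α = (n + g + δ)·k.
Rearranging, k^(1−α) = s / (n + g + δ).
k^0.52 = 0.44 / (0.028 + 0.017 + 0.107) = 0.44 / 0.152 = 2.8947
k* = 2.8947^(1/0.52) ≈ 7.7215
y* = (k*)^α = 7.7215^0.48 ≈ 2.6675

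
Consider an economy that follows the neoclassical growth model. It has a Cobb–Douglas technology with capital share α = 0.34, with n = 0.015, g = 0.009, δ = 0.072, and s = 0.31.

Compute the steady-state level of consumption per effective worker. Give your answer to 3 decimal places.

In steady state, investment equals break-even investment: s·k^α = (n + g + δ)·k.
Rearranging, k^(1−α) = s / (n + g + δ).
k^0.66 = 0.31 / (0.015 + 0.009 + 0.072) = 0.31 / 0.096 = 3.2292
k* = 3.2292^(1/0.66) ≈ 5.9069
y* = (k*)^α = 5.9069^0.34 ≈ 1.8292
c* = (1 − s)·y* = (1 − 0.31) × 1.8292 ≈ 1.2621

c* = 1.262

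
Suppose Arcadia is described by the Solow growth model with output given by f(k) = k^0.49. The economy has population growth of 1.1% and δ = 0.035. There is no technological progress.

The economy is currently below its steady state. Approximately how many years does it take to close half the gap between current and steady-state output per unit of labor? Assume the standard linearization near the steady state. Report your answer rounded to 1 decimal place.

Near the steady state the convergence rate is λ = (1 − α)(n + δ).
λ = (1 − 0.49) × 0.046 = 0.51 × 0.046 = 0.02346
Half-life = ln 2 / λ = 0.6931 / 0.02346 ≈ 29.54 years

t_½ ≈ 29.5 years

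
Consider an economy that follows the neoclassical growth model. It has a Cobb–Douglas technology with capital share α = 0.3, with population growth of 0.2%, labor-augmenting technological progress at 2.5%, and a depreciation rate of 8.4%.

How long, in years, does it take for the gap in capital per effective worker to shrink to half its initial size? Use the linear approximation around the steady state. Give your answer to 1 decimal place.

Near the steady state the convergence rate is λ = (1 − α)(n + g + δ).
λ = (1 − 0.3) × 0.111 = 0.7 × 0.111 = 0.0777
Half-life = ln 2 / λ = 0.6931 / 0.0777 ≈ 8.92 years

half-life ≈ 8.9 years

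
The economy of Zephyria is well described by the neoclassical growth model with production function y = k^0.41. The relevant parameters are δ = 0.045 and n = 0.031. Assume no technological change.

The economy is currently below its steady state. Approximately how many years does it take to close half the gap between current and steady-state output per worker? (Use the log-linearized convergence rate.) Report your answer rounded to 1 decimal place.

about 15.5 years

Near the steady state the convergence rate is λ = (1 − α)(n + δ).
λ = (1 − 0.41) × 0.076 = 0.59 × 0.076 = 0.04484
Half-life = ln 2 / λ = 0.6931 / 0.04484 ≈ 15.46 years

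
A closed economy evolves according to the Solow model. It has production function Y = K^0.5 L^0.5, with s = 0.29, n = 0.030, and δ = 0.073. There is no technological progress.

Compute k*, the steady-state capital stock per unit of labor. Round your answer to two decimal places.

Steady state requires s·f(k) = (n + δ)·k, i.e. s·k^α = (n + δ)·k.
Dividing both sides by k: k^(1−α) = s / (n + δ).
k^0.5 = 0.29 / (0.030 + 0.073) = 0.29 / 0.103 = 2.8155
k* = 2.8155^(1/0.5) ≈ 7.9270

k* ≈ 7.93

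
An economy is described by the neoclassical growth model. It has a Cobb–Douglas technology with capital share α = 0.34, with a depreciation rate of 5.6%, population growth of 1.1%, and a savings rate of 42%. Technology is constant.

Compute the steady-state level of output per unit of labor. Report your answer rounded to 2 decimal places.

Steady state requires s·f(k) = (n + δ)·k, i.e. s·k^α = (n + δ)·k.
Rearranging, k^(1−α) = s / (n + δ).
k^0.66 = 0.42 / (0.011 + 0.056) = 0.42 / 0.067 = 6.2687
k* = 6.2687^(1/0.66) ≈ 16.1378
y* = (k*)^α = 16.1378^0.34 ≈ 2.5743

y* ≈ 2.57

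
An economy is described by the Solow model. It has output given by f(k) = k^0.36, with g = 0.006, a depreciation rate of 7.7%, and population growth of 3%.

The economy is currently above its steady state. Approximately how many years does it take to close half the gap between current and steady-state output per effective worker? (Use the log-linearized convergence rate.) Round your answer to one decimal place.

about 9.6 years

Near the steady state the convergence rate is λ = (1 − α)(n + g + δ).
λ = (1 − 0.36) × 0.113 = 0.64 × 0.113 = 0.07232
Half-life = ln 2 / λ = 0.6931 / 0.07232 ≈ 9.58 years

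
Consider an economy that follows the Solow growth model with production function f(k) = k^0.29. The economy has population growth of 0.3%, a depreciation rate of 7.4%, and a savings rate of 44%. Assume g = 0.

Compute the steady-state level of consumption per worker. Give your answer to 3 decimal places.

c* ≈ 1.141

Steady state requires s·f(k) = (n + δ)·k, i.e. s·k^α = (n + δ)·k.
Rearranging, k^(1−α) = s / (n + δ).
k^0.71 = 0.44 / (0.003 + 0.074) = 0.44 / 0.077 = 5.7143
k* = 5.7143^(1/0.71) ≈ 11.6452
y* = (k*)^α = 11.6452^0.29 ≈ 2.0379
c* = (1 − s)·y* = (1 − 0.44) × 2.0379 ≈ 1.1412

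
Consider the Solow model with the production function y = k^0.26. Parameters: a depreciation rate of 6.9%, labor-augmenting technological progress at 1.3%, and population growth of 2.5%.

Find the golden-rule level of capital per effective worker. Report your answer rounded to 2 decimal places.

The golden rule sets f'(k) = n + g + δ, i.e. α·k^(α−1) = n + g + δ.
So k^(1−α) = α / (n + g + δ) = 0.26 / 0.107 = 2.4299.
k_gold = 2.4299^(1/0.74) ≈ 3.3194

k_gold ≈ 3.32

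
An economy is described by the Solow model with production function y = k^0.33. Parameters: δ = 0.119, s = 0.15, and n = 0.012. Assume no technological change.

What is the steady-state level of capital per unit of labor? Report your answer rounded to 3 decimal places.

In steady state, investment equals break-even investment: s·k^α = (n + δ)·k.
Dividing both sides by k: k^(1−α) = s / (n + δ).
k^0.67 = 0.15 / (0.012 + 0.119) = 0.15 / 0.131 = 1.1450
k* = 1.1450^(1/0.67) ≈ 1.2240

k* = 1.224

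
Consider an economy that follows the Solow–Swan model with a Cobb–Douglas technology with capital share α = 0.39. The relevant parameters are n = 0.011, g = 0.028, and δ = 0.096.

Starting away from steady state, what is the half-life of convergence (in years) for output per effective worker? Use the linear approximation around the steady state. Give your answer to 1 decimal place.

Near the steady state the convergence rate is λ = (1 − α)(n + g + δ).
λ = (1 − 0.39) × 0.135 = 0.61 × 0.135 = 0.08235
Half-life = ln 2 / λ = 0.6931 / 0.08235 ≈ 8.42 years

about 8.4 years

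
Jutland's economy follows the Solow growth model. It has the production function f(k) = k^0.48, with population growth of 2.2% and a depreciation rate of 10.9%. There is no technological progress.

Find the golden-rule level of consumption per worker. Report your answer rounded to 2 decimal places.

At the golden rule, f'(k) = n + δ, so α·k^(α−1) = n + δ and k_gold = (α/(n + δ))^(1/(1−α)).
k_gold = (0.48/0.131)^(1/0.52) = 3.6641^1.9231 ≈ 12.1497
c_gold = f(k_gold) − (n + δ)·k_gold = 3.3158 − 0.131×12.1497 ≈ 1.7242

c_gold ≈ 1.72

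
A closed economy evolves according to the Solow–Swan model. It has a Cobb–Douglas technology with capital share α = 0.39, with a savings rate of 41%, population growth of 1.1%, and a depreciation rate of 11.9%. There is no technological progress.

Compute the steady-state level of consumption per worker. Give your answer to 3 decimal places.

Steady state requires s·f(k) = (n + δ)·k, i.e. s·k^α = (n + δ)·k.
Dividing both sides by k: k^(1−α) = s / (n + δ).
k^0.61 = 0.41 / (0.011 + 0.119) = 0.41 / 0.130 = 3.1538
k* = 3.1538^(1/0.61) ≈ 6.5730
y* = (k*)^α = 6.5730^0.39 ≈ 2.0841
c* = (1 − s)·y* = (1 − 0.41) × 2.0841 ≈ 1.2296

c* = 1.230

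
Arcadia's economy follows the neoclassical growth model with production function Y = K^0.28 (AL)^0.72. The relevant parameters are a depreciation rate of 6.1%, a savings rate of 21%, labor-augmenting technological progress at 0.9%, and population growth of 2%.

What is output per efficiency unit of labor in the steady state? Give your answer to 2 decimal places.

Steady state requires s·f(k) = (n + g + δ)·k, i.e. s·k^α = (n + g + δ)·k.
Dividing both sides by k: k^(1−α) = s / (n + g + δ).
k^0.72 = 0.21 / (0.020 + 0.009 + 0.061) = 0.21 / 0.090 = 2.3333
k* = 2.3333^(1/0.72) ≈ 3.2439
y* = (k*)^α = 3.2439^0.28 ≈ 1.3903

y* ≈ 1.39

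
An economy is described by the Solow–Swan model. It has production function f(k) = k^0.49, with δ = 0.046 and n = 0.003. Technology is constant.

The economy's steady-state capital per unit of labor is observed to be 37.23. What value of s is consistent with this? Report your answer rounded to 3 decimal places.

s ≈ 0.310

At the steady state, Δk = 0, so s·k^α = (n + δ)·k.
So s / (n + δ) = (k*)^(1−α) = 37.23^0.51 = 6.3264.
Therefore s = 6.3264 × (n + δ) = 6.3264 × 0.049 = 0.3100.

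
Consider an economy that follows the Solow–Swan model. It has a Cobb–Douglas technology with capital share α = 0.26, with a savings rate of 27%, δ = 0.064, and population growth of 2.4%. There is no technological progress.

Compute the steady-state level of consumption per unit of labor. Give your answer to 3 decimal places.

At the steady state, Δk = 0, so s·k^α = (n + δ)·k.
Dividing both sides by k: k^(1−α) = s / (n + δ).
k^0.74 = 0.27 / (0.024 + 0.064) = 0.27 / 0.088 = 3.0682
k* = 3.0682^(1/0.74) ≈ 4.5494
y* = (k*)^α = 4.5494^0.26 ≈ 1.4828
c* = (1 − s)·y* = (1 − 0.27) × 1.4828 ≈ 1.0824

c* ≈ 1.082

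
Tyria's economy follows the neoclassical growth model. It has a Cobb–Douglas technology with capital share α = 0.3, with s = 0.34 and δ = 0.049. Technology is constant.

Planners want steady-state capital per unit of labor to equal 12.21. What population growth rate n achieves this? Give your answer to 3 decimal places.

n ≈ 0.010

In steady state, investment equals break-even investment: s·k^α = (n + δ)·k.
So s / (n + δ) = (k*)^(1−α) = 12.21^0.7 = 5.7637.
Therefore n + δ = s / 5.7637 = 0.34 / 5.7637 = 0.0590, so n = 0.0590 − 0.049 = 0.0100.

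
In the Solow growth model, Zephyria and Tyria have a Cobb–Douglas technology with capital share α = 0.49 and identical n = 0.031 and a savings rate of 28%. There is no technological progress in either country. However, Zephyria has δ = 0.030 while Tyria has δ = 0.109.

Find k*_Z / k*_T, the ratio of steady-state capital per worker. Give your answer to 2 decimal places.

Steady-state k* = [s/(n + δ)]^(1/(1−α)), so the ratio is [ (s_Z/(n + δ)_Z) / (s_T/(n + δ)_T) ]^1.9608.
s_Z/(n + δ)_Z = 0.28/0.061 = 4.5902; s_T/(n + δ)_T = 0.28/0.140 = 2.0000.
Ratio = (4.5902/2.0000)^1.9608 = 2.2951^1.9608 ≈ 5.0987

k*_Z / k*_T ≈ 5.10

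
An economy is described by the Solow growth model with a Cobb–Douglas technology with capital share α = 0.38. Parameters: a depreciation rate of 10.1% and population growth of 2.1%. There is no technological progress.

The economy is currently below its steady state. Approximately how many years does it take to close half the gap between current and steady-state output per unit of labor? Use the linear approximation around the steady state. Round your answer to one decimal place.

t_½ ≈ 9.2 years

Near the steady state the convergence rate is λ = (1 − α)(n + δ).
λ = (1 − 0.38) × 0.122 = 0.62 × 0.122 = 0.07564
Half-life = ln 2 / λ = 0.6931 / 0.07564 ≈ 9.16 years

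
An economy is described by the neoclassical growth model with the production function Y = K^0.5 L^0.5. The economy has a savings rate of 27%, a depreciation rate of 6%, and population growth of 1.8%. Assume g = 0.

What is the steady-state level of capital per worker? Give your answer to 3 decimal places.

At the steady state, Δk = 0, so s·k^α = (n + δ)·k.
Dividing both sides by k: k^(1−α) = s / (n + δ).
k^0.5 = 0.27 / (0.018 + 0.060) = 0.27 / 0.078 = 3.4615
k* = 3.4615^(1/0.5) ≈ 11.9820

k* = 11.982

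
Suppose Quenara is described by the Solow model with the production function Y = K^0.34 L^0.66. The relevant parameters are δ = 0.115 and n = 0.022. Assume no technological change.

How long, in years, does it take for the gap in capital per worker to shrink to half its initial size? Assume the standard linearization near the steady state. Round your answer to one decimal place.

Near the steady state the convergence rate is λ = (1 − α)(n + δ).
λ = (1 − 0.34) × 0.137 = 0.66 × 0.137 = 0.09042
Half-life = ln 2 / λ = 0.6931 / 0.09042 ≈ 7.67 years

half-life ≈ 7.7 years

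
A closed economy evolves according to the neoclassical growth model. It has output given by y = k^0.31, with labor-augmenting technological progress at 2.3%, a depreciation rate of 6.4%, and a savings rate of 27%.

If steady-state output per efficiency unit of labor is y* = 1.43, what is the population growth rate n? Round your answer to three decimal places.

n ≈ 0.035

At the steady state, Δk = 0, so s·k^α = (n + g + δ)·k.
Since y* = [s/(n + g + δ)]^(α/(1−α)), we have s/(n + g + δ) = (y*)^((1−α)/α) = 1.43^2.2258 = 2.2169.
Therefore n + g + δ = s / 2.2169 = 0.27 / 2.2169 = 0.1218, so n = 0.1218 − 0.087 = 0.0348.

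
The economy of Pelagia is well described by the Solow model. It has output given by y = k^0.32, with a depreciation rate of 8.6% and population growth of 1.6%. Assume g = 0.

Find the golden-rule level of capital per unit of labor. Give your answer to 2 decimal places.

The golden rule sets f'(k) = n + δ, i.e. α·k^(α−1) = n + δ.
So k^(1−α) = α / (n + δ) = 0.32 / 0.102 = 3.1373.
k_gold = 3.1373^(1/0.68) ≈ 5.3732

k_gold ≈ 5.37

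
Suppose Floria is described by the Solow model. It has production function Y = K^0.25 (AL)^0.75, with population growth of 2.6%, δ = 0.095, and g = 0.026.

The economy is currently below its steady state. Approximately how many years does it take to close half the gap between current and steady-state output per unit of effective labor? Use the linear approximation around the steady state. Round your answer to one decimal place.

about 6.3 years

Near the steady state the convergence rate is λ = (1 − α)(n + g + δ).
λ = (1 − 0.25) × 0.147 = 0.75 × 0.147 = 0.11025
Half-life = ln 2 / λ = 0.6931 / 0.11025 ≈ 6.29 years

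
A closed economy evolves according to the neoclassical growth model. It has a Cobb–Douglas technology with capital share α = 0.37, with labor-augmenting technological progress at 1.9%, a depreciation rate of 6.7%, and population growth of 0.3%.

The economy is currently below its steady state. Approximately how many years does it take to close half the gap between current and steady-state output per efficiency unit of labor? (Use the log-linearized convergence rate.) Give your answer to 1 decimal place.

Near the steady state the convergence rate is λ = (1 − α)(n + g + δ).
λ = (1 − 0.37) × 0.089 = 0.63 × 0.089 = 0.05607
Half-life = ln 2 / λ = 0.6931 / 0.05607 ≈ 12.36 years

half-life ≈ 12.4 years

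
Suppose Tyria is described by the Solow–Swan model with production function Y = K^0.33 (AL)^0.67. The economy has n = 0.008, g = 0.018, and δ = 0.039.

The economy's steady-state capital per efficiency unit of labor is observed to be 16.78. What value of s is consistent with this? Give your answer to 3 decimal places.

s ≈ 0.430

Steady state requires s·f(k) = (n + g + δ)·k, i.e. s·k^α = (n + g + δ)·k.
So s / (n + g + δ) = (k*)^(1−α) = 16.78^0.67 = 6.6162.
Therefore s = 6.6162 × (n + g + δ) = 6.6162 × 0.065 = 0.4301.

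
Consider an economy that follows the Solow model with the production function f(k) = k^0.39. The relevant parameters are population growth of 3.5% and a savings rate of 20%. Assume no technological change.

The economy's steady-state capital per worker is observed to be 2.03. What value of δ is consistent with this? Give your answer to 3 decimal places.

In steady state, investment equals break-even investment: s·k^α = (n + δ)·k.
So s / (n + δ) = (k*)^(1−α) = 2.03^0.61 = 1.5402.
Therefore n + δ = s / 1.5402 = 0.20 / 1.5402 = 0.1299, so δ = 0.1299 − 0.035 = 0.0949.

δ ≈ 0.095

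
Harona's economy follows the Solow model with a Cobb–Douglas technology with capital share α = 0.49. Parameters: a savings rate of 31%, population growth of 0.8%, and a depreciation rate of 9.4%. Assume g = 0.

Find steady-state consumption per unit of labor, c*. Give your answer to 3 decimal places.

c* = 2.008

At the steady state, Δk = 0, so s·k^α = (n + δ)·k.
Dividing both sides by k: k^(1−α) = s / (n + δ).
k^0.51 = 0.31 / (0.008 + 0.094) = 0.31 / 0.102 = 3.0392
k* = 3.0392^(1/0.51) ≈ 8.8427
y* = (k*)^α = 8.8427^0.49 ≈ 2.9096
c* = (1 − s)·y* = (1 − 0.31) × 2.9096 ≈ 2.0076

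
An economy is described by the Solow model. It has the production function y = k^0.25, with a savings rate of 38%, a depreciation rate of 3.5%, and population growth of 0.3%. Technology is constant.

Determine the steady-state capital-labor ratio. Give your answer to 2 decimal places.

In steady state, investment equals break-even investment: s·k^α = (n + δ)·k.
Rearranging, k^(1−α) = s / (n + δ).
k^0.75 = 0.38 / (0.003 + 0.035) = 0.38 / 0.038 = 10.0000
k* = 10.0000^(1/0.75) ≈ 21.5443

k* ≈ 21.54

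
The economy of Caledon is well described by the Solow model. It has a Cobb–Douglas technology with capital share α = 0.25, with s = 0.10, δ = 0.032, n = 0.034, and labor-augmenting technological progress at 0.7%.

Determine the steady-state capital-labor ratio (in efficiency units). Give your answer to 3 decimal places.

At the steady state, Δk = 0, so s·k^α = (n + g + δ)·k.
Rearranging, k^(1−α) = s / (n + g + δ).
k^0.75 = 0.10 / (0.034 + 0.007 + 0.032) = 0.10 / 0.073 = 1.3699
k* = 1.3699^(1/0.75) ≈ 1.5214

k* ≈ 1.521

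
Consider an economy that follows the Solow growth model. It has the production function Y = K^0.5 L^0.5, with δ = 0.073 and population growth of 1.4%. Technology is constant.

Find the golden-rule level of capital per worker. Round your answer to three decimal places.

The golden rule sets f'(k) = n + δ, i.e. α·k^(α−1) = n + δ.
So k^(1−α) = α / (n + δ) = 0.5 / 0.087 = 5.7471.
k_gold = 5.7471^(1/0.5) ≈ 33.0292

k_gold ≈ 33.029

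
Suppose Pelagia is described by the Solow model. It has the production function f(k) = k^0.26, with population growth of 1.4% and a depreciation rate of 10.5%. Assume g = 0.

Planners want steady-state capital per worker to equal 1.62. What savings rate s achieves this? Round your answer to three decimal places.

s ≈ 0.170

At the steady state, Δk = 0, so s·k^α = (n + δ)·k.
So s / (n + δ) = (k*)^(1−α) = 1.62^0.74 = 1.4290.
Therefore s = 1.4290 × (n + δ) = 1.4290 × 0.119 = 0.1701.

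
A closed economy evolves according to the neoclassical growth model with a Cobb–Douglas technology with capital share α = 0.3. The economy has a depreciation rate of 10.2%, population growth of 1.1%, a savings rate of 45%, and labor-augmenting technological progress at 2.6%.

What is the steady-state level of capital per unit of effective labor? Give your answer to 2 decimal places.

In steady state, investment equals break-even investment: s·k^α = (n + g + δ)·k.
Rearranging, k^(1−α) = s / (n + g + δ).
k^0.7 = 0.45 / (0.011 + 0.026 + 0.102) = 0.45 / 0.139 = 3.2374
k* = 3.2374^(1/0.7) ≈ 5.3561

k* = 5.36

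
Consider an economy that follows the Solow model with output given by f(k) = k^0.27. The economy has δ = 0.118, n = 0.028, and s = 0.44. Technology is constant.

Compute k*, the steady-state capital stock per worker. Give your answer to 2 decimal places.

k* ≈ 4.53

At the steady state, Δk = 0, so s·k^α = (n + δ)·k.
Dividing both sides by k: k^(1−α) = s / (n + δ).
k^0.73 = 0.44 / (0.028 + 0.118) = 0.44 / 0.146 = 3.0137
k* = 3.0137^(1/0.73) ≈ 4.5321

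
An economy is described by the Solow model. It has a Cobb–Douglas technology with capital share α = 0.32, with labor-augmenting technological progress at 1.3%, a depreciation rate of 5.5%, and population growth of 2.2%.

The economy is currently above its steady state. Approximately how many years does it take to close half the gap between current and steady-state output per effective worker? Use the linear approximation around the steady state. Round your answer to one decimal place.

about 11.3 years

Near the steady state the convergence rate is λ = (1 − α)(n + g + δ).
λ = (1 − 0.32) × 0.090 = 0.68 × 0.090 = 0.0612
Half-life = ln 2 / λ = 0.6931 / 0.0612 ≈ 11.33 years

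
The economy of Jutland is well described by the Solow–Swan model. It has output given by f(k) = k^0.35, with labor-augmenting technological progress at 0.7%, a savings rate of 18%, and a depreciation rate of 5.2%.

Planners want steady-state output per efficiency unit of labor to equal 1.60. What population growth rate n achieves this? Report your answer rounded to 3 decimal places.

n ≈ 0.016

At the steady state, Δk = 0, so s·k^α = (n + g + δ)·k.
Since y* = [s/(n + g + δ)]^(α/(1−α)), we have s/(n + g + δ) = (y*)^((1−α)/α) = 1.60^1.8571 = 2.3937.
Therefore n + g + δ = s / 2.3937 = 0.18 / 2.3937 = 0.0752, so n = 0.0752 − 0.059 = 0.0162.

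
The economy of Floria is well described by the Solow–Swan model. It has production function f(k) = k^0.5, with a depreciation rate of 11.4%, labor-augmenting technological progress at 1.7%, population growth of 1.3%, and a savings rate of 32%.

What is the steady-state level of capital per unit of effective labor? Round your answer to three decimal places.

k* = 4.938

In steady state, investment equals break-even investment: s·k^α = (n + g + δ)·k.
Rearranging, k^(1−α) = s / (n + g + δ).
k^0.5 = 0.32 / (0.013 + 0.017 + 0.114) = 0.32 / 0.144 = 2.2222
k* = 2.2222^(1/0.5) ≈ 4.9382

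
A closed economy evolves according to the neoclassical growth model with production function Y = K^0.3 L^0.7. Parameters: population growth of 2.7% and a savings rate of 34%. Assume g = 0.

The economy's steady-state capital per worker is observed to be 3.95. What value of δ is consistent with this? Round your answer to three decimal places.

At the steady state, Δk = 0, so s·k^α = (n + δ)·k.
So s / (n + δ) = (k*)^(1−α) = 3.95^0.7 = 2.6159.
Therefore n + δ = s / 2.6159 = 0.34 / 2.6159 = 0.1300, so δ = 0.1300 − 0.027 = 0.1030.

δ ≈ 0.103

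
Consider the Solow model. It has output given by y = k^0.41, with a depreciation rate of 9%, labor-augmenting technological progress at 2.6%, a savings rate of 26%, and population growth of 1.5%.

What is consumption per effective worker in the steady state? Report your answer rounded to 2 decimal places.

In steady state, investment equals break-even investment: s·k^α = (n + g + δ)·k.
Dividing both sides by k: k^(1−α) = s / (n + g + δ).
k^0.59 = 0.26 / (0.015 + 0.026 + 0.090) = 0.26 / 0.131 = 1.9847
k* = 1.9847^(1/0.59) ≈ 3.1957
y* = (k*)^α = 3.1957^0.41 ≈ 1.6102
c* = (1 − s)·y* = (1 − 0.26) × 1.6102 ≈ 1.1915

c* = 1.19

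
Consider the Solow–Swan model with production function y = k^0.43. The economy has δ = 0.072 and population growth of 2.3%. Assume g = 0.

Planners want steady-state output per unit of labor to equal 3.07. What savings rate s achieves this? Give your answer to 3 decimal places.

At the steady state, Δk = 0, so s·k^α = (n + δ)·k.
Since y* = [s/(n + δ)]^(α/(1−α)), we have s/(n + δ) = (y*)^((1−α)/α) = 3.07^1.3256 = 4.4233.
Therefore s = 4.4233 × (n + δ) = 4.4233 × 0.095 = 0.4202.

s ≈ 0.420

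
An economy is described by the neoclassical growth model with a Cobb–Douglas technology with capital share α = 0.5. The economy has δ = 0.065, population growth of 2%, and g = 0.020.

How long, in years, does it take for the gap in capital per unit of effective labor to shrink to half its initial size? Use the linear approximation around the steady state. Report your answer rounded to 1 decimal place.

Near the steady state the convergence rate is λ = (1 − α)(n + g + δ).
λ = (1 − 0.5) × 0.105 = 0.5 × 0.105 = 0.0525
Half-life = ln 2 / λ = 0.6931 / 0.0525 ≈ 13.20 years

t_½ ≈ 13.2 years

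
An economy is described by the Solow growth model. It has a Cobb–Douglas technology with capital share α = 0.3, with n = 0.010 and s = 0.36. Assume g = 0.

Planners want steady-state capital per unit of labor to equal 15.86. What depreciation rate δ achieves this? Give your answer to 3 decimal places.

At the steady state, Δk = 0, so s·k^α = (n + δ)·k.
So s / (n + δ) = (k*)^(1−α) = 15.86^0.7 = 6.9217.
Therefore n + δ = s / 6.9217 = 0.36 / 6.9217 = 0.0520, so δ = 0.0520 − 0.010 = 0.0420.

δ ≈ 0.042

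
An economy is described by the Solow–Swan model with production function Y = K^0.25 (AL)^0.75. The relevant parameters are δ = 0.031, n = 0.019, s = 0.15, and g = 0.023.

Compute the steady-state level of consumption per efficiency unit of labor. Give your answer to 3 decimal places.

Steady state requires s·f(k) = (n + g + δ)·k, i.e. s·k^α = (n + g + δ)·k.
Dividing both sides by k: k^(1−α) = s / (n + g + δ).
k^0.75 = 0.15 / (0.019 + 0.023 + 0.031) = 0.15 / 0.073 = 2.0548
k* = 2.0548^(1/0.75) ≈ 2.6123
y* = (k*)^α = 2.6123^0.25 ≈ 1.2713
c* = (1 − s)·y* = (1 − 0.15) × 1.2713 ≈ 1.0806

c* ≈ 1.081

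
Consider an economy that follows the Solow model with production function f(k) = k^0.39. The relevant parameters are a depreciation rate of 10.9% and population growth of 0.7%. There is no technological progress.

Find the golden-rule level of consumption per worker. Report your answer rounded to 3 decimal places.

At the golden rule, f'(k) = n + δ, so α·k^(α−1) = n + δ and k_gold = (α/(n + δ))^(1/(1−α)).
k_gold = (0.39/0.116)^(1/0.61) = 3.3621^1.6393 ≈ 7.2992
c_gold = f(k_gold) − (n + δ)·k_gold = 2.1711 − 0.116×7.2992 ≈ 1.3244

c_gold ≈ 1.324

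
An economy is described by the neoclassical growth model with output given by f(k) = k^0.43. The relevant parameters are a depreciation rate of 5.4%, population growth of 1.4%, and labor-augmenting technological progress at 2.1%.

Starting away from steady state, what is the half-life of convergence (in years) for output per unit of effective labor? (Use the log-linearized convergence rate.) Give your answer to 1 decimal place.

about 13.7 years

Near the steady state the convergence rate is λ = (1 − α)(n + g + δ).
λ = (1 − 0.43) × 0.089 = 0.57 × 0.089 = 0.05073
Half-life = ln 2 / λ = 0.6931 / 0.05073 ≈ 13.66 years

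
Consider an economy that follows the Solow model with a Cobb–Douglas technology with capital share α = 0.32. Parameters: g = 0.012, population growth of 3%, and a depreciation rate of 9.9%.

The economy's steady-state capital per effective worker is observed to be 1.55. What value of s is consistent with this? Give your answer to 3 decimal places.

s ≈ 0.190

Steady state requires s·f(k) = (n + g + δ)·k, i.e. s·k^α = (n + g + δ)·k.
So s / (n + g + δ) = (k*)^(1−α) = 1.55^0.68 = 1.3472.
Therefore s = 1.3472 × (n + g + δ) = 1.3472 × 0.141 = 0.1900.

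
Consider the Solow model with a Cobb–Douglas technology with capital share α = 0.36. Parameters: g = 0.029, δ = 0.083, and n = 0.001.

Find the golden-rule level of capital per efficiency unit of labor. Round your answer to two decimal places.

k_gold ≈ 6.11

The golden rule sets f'(k) = n + g + δ, i.e. α·k^(α−1) = n + g + δ.
So k^(1−α) = α / (n + g + δ) = 0.36 / 0.113 = 3.1858.
k_gold = 3.1858^(1/0.64) ≈ 6.1133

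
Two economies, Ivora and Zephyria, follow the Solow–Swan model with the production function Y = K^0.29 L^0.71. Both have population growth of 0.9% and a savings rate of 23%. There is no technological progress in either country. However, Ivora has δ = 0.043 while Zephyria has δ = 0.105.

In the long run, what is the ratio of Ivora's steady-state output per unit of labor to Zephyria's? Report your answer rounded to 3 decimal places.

Steady-state y* = [s/(n + δ)]^(α/(1−α)), so the ratio is [ (s_I/(n + δ)_I) / (s_Z/(n + δ)_Z) ]^0.4085.
s_I/(n + δ)_I = 0.23/0.052 = 4.4231; s_Z/(n + δ)_Z = 0.23/0.114 = 2.0175.
Ratio = (4.4231/2.0175)^0.4085 = 2.1924^0.4085 ≈ 1.3781

ratio ≈ 1.378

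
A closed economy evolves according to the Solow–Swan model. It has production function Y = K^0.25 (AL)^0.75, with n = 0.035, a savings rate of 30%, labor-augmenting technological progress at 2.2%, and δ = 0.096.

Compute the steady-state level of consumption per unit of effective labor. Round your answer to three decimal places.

c* ≈ 0.876

At the steady state, Δk = 0, so s·k^α = (n + g + δ)·k.
Rearranging, k^(1−α) = s / (n + g + δ).
k^0.75 = 0.30 / (0.035 + 0.022 + 0.096) = 0.30 / 0.153 = 1.9608
k* = 1.9608^(1/0.75) ≈ 2.4542
y* = (k*)^α = 2.4542^0.25 ≈ 1.2516
c* = (1 − s)·y* = (1 − 0.30) × 1.2516 ≈ 0.8761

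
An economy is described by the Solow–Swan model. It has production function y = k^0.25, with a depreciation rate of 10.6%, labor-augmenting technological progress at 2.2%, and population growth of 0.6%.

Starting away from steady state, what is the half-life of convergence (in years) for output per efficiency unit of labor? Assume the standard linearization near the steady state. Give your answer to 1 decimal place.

Near the steady state the convergence rate is λ = (1 − α)(n + g + δ).
λ = (1 − 0.25) × 0.134 = 0.75 × 0.134 = 0.1005
Half-life = ln 2 / λ = 0.6931 / 0.1005 ≈ 6.90 years

half-life ≈ 6.9 years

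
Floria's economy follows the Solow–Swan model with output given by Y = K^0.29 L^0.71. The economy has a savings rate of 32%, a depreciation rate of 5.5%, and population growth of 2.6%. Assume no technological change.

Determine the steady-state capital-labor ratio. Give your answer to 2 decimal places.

k* ≈ 6.92

Steady state requires s·f(k) = (n + δ)·k, i.e. s·k^α = (n + δ)·k.
Rearranging, k^(1−α) = s / (n + δ).
k^0.71 = 0.32 / (0.026 + 0.055) = 0.32 / 0.081 = 3.9506
k* = 3.9506^(1/0.71) ≈ 6.9242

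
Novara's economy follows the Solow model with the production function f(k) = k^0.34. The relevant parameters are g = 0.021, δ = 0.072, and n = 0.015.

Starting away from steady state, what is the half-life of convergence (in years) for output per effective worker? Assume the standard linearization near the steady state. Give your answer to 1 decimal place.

about 9.7 years

Near the steady state the convergence rate is λ = (1 − α)(n + g + δ).
λ = (1 − 0.34) × 0.108 = 0.66 × 0.108 = 0.07128
Half-life = ln 2 / λ = 0.6931 / 0.07128 ≈ 9.72 years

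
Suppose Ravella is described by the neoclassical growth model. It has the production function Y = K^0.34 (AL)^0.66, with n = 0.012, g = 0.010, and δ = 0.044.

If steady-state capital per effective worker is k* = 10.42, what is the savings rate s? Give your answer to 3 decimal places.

s ≈ 0.310

Steady state requires s·f(k) = (n + g + δ)·k, i.e. s·k^α = (n + g + δ)·k.
So s / (n + g + δ) = (k*)^(1−α) = 10.42^0.66 = 4.6967.
Therefore s = 4.6967 × (n + g + δ) = 4.6967 × 0.066 = 0.3100.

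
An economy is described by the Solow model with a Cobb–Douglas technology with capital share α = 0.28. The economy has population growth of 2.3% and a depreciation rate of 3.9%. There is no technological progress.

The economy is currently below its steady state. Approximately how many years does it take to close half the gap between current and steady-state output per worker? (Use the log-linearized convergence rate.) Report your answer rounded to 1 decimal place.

half-life ≈ 15.5 years

Near the steady state the convergence rate is λ = (1 − α)(n + δ).
λ = (1 − 0.28) × 0.062 = 0.72 × 0.062 = 0.04464
Half-life = ln 2 / λ = 0.6931 / 0.04464 ≈ 15.53 years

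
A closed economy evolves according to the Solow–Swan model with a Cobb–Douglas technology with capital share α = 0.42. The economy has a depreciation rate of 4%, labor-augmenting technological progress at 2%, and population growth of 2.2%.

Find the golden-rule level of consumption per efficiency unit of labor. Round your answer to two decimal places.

At the golden rule, f'(k) = n + g + δ, so α·k^(α−1) = n + g + δ and k_gold = (α/(n + g + δ))^(1/(1−α)).
k_gold = (0.42/0.082)^(1/0.58) = 5.1220^1.7241 ≈ 16.7165
c_gold = f(k_gold) − (n + g + δ)·k_gold = 3.2638 − 0.082×16.7165 ≈ 1.8930

c_gold ≈ 1.89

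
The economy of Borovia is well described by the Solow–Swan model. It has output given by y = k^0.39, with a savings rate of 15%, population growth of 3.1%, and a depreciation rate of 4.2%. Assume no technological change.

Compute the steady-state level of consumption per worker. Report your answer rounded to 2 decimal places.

In steady state, investment equals break-even investment: s·k^α = (n + δ)·k.
Rearranging, k^(1−α) = s / (n + δ).
k^0.61 = 0.15 / (0.031 + 0.042) = 0.15 / 0.073 = 2.0548
k* = 2.0548^(1/0.61) ≈ 3.2564
y* = (k*)^α = 3.2564^0.39 ≈ 1.5848
c* = (1 − s)·y* = (1 − 0.15) × 1.5848 ≈ 1.3471

c* ≈ 1.35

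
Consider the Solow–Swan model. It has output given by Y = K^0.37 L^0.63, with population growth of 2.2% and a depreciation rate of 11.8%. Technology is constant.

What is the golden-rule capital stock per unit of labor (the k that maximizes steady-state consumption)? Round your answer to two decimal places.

k_gold ≈ 4.68

The golden rule sets f'(k) = n + δ, i.e. α·k^(α−1) = n + δ.
So k^(1−α) = α / (n + δ) = 0.37 / 0.140 = 2.6429.
k_gold = 2.6429^(1/0.63) ≈ 4.6770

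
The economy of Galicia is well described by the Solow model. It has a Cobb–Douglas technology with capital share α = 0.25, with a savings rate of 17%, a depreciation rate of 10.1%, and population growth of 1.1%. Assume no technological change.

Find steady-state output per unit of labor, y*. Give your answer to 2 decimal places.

At the steady state, Δk = 0, so s·k^α = (n + δ)·k.
Rearranging, k^(1−α) = s / (n + δ).
k^0.75 = 0.17 / (0.011 + 0.101) = 0.17 / 0.112 = 1.5179
k* = 1.5179^(1/0.75) ≈ 1.7444
y* = (k*)^α = 1.7444^0.25 ≈ 1.1492

y* ≈ 1.15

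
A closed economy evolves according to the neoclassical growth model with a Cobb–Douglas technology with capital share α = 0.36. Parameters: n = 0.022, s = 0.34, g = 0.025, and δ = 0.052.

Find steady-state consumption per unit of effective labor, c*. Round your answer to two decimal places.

c* ≈ 1.32

In steady state, investment equals break-even investment: s·k^α = (n + g + δ)·k.
Rearranging, k^(1−α) = s / (n + g + δ).
k^0.64 = 0.34 / (0.022 + 0.025 + 0.052) = 0.34 / 0.099 = 3.4343
k* = 3.4343^(1/0.64) ≈ 6.8746
y* = (k*)^α = 6.8746^0.36 ≈ 2.0017
c* = (1 − s)·y* = (1 − 0.34) × 2.0017 ≈ 1.3211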